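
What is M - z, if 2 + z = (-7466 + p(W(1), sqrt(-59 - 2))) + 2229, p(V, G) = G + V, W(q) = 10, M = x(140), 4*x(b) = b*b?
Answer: 10129 - I*sqrt(61) ≈ 10129.0 - 7.8102*I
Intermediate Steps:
x(b) = b**2/4 (x(b) = (b*b)/4 = b**2/4)
M = 4900 (M = (1/4)*140**2 = (1/4)*19600 = 4900)
z = -5229 + I*sqrt(61) (z = -2 + ((-7466 + (sqrt(-59 - 2) + 10)) + 2229) = -2 + ((-7466 + (sqrt(-61) + 10)) + 2229) = -2 + ((-7466 + (I*sqrt(61) + 10)) + 2229) = -2 + ((-7466 + (10 + I*sqrt(61))) + 2229) = -2 + ((-7456 + I*sqrt(61)) + 2229) = -2 + (-5227 + I*sqrt(61)) = -5229 + I*sqrt(61) ≈ -5229.0 + 7.8102*I)
M - z = 4900 - (-5229 + I*sqrt(61)) = 4900 + (5229 - I*sqrt(61)) = 10129 - I*sqrt(61)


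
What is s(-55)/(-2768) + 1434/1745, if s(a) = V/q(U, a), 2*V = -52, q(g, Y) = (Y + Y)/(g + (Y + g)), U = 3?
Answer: 8776949/10626352 ≈ 0.82596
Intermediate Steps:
q(g, Y) = 2*Y/(Y + 2*g) (q(g, Y) = (2*Y)/(Y + 2*g) = 2*Y/(Y + 2*g))
V = -26 (V = (½)*(-52) = -26)
s(a) = -13*(6 + a)/a (s(a) = -26*(a + 2*3)/(2*a) = -26*(a + 6)/(2*a) = -26*(6 + a)/(2*a) = -13*(6 + a)/a)
s(-55)/(-2768) + 1434/1745 = (-13 - 78/(-55))/(-2768) + 1434/1745 = (-13 - 78*(-1/55))*(-1/2768) + 1434*(1/1745) = (-13 + 78/55)*(-1/2768) + 1434/1745 = -637/55*(-1/2768) + 1434/1745 = 637/152240 + 1434/1745 = 8776949/10626352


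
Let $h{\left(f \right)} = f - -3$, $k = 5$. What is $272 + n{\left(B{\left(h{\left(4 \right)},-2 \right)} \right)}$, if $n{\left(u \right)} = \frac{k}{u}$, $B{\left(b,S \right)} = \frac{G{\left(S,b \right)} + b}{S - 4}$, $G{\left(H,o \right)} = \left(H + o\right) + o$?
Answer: $\frac{5138}{19} \approx 270.42$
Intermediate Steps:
$G{\left(H,o \right)} = H + 2 o$
$h{\left(f \right)} = 3 + f$ ($h{\left(f \right)} = f + 3 = 3 + f$)
$B{\left(b,S \right)} = \frac{S + 3 b}{-4 + S}$ ($B{\left(b,S \right)} = \frac{\left(S + 2 b\right) + b}{S - 4} = \frac{S + 3 b}{-4 + S}$)
$n{\left(u \right)} = \frac{5}{u}$
$272 + n{\left(B{\left(h{\left(4 \right)},-2 \right)} \right)} = 272 + \frac{5}{\frac{1}{-4 - 2} \left(-2 + 3 \left(3 + 4\right)\right)} = 272 + \frac{5}{\frac{1}{-6} \left(-2 + 3 \cdot 7\right)} = 272 + \frac{5}{\left(- \frac{1}{6}\right) \left(-2 + 21\right)} = 272 + \frac{5}{\left(- \frac{1}{6}\right) 19} = 272 + \frac{5}{- \frac{19}{6}} = 272 + 5 \left(- \frac{6}{19}\right) = 272 - \frac{30}{19} = \frac{5138}{19}$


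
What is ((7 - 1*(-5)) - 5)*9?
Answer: 63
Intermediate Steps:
((7 - 1*(-5)) - 5)*9 = ((7 + 5) - 5)*9 = (12 - 5)*9 = 7*9 = 63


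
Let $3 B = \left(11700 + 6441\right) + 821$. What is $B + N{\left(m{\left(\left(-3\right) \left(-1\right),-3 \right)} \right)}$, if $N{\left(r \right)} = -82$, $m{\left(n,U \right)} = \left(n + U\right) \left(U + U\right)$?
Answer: $\frac{18716}{3} \approx 6238.7$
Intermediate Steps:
$m{\left(n,U \right)} = 2 U \left(U + n\right)$ ($m{\left(n,U \right)} = \left(U + n\right) 2 U = 2 U \left(U + n\right)$)
$B = \frac{18962}{3}$ ($B = \frac{\left(11700 + 6441\right) + 821}{3} = \frac{18141 + 821}{3} = \frac{1}{3} \cdot 18962 = \frac{18962}{3} \approx 6320.7$)
$B + N{\left(m{\left(\left(-3\right) \left(-1\right),-3 \right)} \right)} = \frac{18962}{3} - 82 = \frac{18716}{3}$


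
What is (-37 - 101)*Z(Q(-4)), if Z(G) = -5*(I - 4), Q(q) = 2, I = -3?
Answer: -4830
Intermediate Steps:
Z(G) = 35 (Z(G) = -5*(-3 - 4) = -5*(-7) = 35)
(-37 - 101)*Z(Q(-4)) = (-37 - 101)*35 = -138*35 = -4830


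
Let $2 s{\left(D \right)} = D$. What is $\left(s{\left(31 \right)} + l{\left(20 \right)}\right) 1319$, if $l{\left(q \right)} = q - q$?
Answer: $\frac{40889}{2} \approx 20445.0$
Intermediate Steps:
$l{\left(q \right)} = 0$
$s{\left(D \right)} = \frac{D}{2}$
$\left(s{\left(31 \right)} + l{\left(20 \right)}\right) 1319 = \left(\frac{1}{2} \cdot 31 + 0\right) 1319 = \left(\frac{31}{2} + 0\right) 1319 = \frac{31}{2} \cdot 1319 = \frac{40889}{2}$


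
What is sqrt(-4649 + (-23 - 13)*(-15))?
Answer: I*sqrt(4109) ≈ 64.101*I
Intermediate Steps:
sqrt(-4649 + (-23 - 13)*(-15)) = sqrt(-4649 - 36*(-15)) = sqrt(-4649 + 540) = sqrt(-4109) = I*sqrt(4109)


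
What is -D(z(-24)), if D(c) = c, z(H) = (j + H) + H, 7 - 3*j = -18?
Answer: 119/3 ≈ 39.667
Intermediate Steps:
j = 25/3 (j = 7/3 - 1/3*(-18) = 7/3 + 6 = 25/3 ≈ 8.3333)
z(H) = 25/3 + 2*H (z(H) = (25/3 + H) + H = 25/3 + 2*H)
-D(z(-24)) = -(25/3 + 2*(-24)) = -(25/3 - 48) = -1*(-119/3) = 119/3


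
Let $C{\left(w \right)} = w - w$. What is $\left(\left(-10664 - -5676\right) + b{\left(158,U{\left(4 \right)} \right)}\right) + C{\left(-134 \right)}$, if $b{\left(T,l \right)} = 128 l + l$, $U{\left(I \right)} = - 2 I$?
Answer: $-6020$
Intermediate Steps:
$b{\left(T,l \right)} = 129 l$
$C{\left(w \right)} = 0$
$\left(\left(-10664 - -5676\right) + b{\left(158,U{\left(4 \right)} \right)}\right) + C{\left(-134 \right)} = \left(\left(-10664 - -5676\right) + 129 \left(\left(-2\right) 4\right)\right) + 0 = \left(\left(-10664 + 5676\right) + 129 \left(-8\right)\right) + 0 = \left(-4988 - 1032\right) + 0 = -6020 + 0 = -6020$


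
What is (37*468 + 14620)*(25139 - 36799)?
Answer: -372373760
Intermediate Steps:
(37*468 + 14620)*(25139 - 36799) = (17316 + 14620)*(-11660) = 31936*(-11660) = -372373760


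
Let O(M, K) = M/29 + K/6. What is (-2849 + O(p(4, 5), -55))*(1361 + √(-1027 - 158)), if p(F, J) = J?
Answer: -676813051/174 - 497291*I*√1185/174 ≈ -3.8897e+6 - 98383.0*I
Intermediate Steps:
O(M, K) = K/6 + M/29 (O(M, K) = M*(1/29) + K*(⅙) = M/29 + K/6 = K/6 + M/29)
(-2849 + O(p(4, 5), -55))*(1361 + √(-1027 - 158)) = (-2849 + ((⅙)*(-55) + (1/29)*5))*(1361 + √(-1027 - 158)) = (-2849 + (-55/6 + 5/29))*(1361 + √(-1185)) = (-2849 - 1565/174)*(1361 + I*√1185) = -497291*(1361 + I*√1185)/174 = -676813051/174 - 497291*I*√1185/174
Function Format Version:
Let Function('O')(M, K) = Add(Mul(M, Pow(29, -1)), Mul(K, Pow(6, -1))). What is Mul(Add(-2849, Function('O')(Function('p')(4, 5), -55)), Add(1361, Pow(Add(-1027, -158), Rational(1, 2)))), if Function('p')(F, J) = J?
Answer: Add(Rational(-676813051, 174), Mul(Rational(-497291, 174), I, Pow(1185, Rational(1, 2)))) ≈ Add(-3.8897e+6, Mul(-98383., I))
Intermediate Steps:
Function('O')(M, K) = Add(Mul(Rational(1, 6), K), Mul(Rational(1, 29), M)) (Function('O')(M, K) = Add(Mul(M, Rational(1, 29)), Mul(K, Rational(1, 6))) = Add(Mul(Rational(1, 29), M), Mul(Rational(1, 6), K)) = Add(Mul(Rational(1, 6), K), Mul(Rational(1, 29), M)))
Mul(Add(-2849, Function('O')(Function('p')(4, 5), -55)), Add(1361, Pow(Add(-1027, -158), Rational(1, 2)))) = Mul(Add(-2849, Add(Mul(Rational(1, 6), -55), Mul(Rational(1, 29), 5))), Add(1361, Pow(Add(-1027, -158), Rational(1, 2)))) = Mul(Add(-2849, Add(Rational(-55, 6), Rational(5, 29))), Add(1361, Pow(-1185, Rational(1, 2)))) = Mul(Add(-2849, Rational(-1565, 174)), Add(1361, Mul(I, Pow(1185, Rational(1, 2))))) = Mul(Rational(-497291, 174), Add(1361, Mul(I, Pow(1185, Rational(1, 2))))) = Add(Rational(-676813051, 174), Mul(Rational(-497291, 174), I, Pow(1185, Rational(1, 2))))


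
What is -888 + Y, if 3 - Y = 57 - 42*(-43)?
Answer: -2748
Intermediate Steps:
Y = -1860 (Y = 3 - (57 - 42*(-43)) = 3 - (57 + 1806) = 3 - 1*1863 = 3 - 1863 = -1860)
-888 + Y = -888 - 1860 = -2748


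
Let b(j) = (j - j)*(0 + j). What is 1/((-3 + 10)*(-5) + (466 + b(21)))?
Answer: 1/431 ≈ 0.0023202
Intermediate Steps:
b(j) = 0 (b(j) = 0*j = 0)
1/((-3 + 10)*(-5) + (466 + b(21))) = 1/((-3 + 10)*(-5) + (466 + 0)) = 1/(7*(-5) + 466) = 1/(-35 + 466) = 1/431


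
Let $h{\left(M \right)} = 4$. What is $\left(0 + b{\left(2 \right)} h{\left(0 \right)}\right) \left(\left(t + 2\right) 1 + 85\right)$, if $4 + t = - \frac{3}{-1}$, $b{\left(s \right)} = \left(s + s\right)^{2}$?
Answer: $5504$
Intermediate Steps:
$b{\left(s \right)} = 4 s^{2}$ ($b{\left(s \right)} = \left(2 s\right)^{2} = 4 s^{2}$)
$t = -1$ ($t = -4 - \frac{3}{-1} = -4 - -3 = -4 + 3 = -1$)
$\left(0 + b{\left(2 \right)} h{\left(0 \right)}\right) \left(\left(t + 2\right) 1 + 85\right) = \left(0 + 4 \cdot 2^{2} \cdot 4\right) \left(\left(-1 + 2\right) 1 + 85\right) = \left(0 + 4 \cdot 4 \cdot 4\right) \left(1 \cdot 1 + 85\right) = \left(0 + 16 \cdot 4\right) \left(1 + 85\right) = \left(0 + 64\right) 86 = 64 \cdot 86 = 5504$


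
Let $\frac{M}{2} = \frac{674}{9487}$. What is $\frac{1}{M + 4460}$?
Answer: $\frac{9487}{42313368} \approx 0.00022421$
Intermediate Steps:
$M = \frac{1348}{9487}$ ($M = 2 \cdot \frac{674}{9487} = \frac{1348}{9487} \approx 0.14209$)
$\frac{1}{M + 4460} = \frac{1}{\frac{1348}{9487} + 4460} = \frac{1}{\frac{42313368}{9487}} = \frac{9487}{42313368}$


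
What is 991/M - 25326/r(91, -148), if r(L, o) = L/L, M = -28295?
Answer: -716600161/28295 ≈ -25326.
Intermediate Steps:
r(L, o) = 1
991/M - 25326/r(91, -148) = 991/(-28295) - 25326/1 = 991*(-1/28295) - 25326*1 = -991/28295 - 25326 = -716600161/28295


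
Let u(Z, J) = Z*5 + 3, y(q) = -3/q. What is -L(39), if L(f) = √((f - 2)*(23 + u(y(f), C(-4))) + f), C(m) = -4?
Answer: -2*√41691/13 ≈ -31.413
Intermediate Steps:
u(Z, J) = 3 + 5*Z (u(Z, J) = 5*Z + 3 = 3 + 5*Z)
L(f) = √(f + (-2 + f)*(26 - 15/f)) (L(f) = √((f - 2)*(23 + (3 + 5*(-3/f))) + f) = √((-2 + f)*(23 + (3 - 15/f)) + f) = √((-2 + f)*(26 - 15/f) + f) = √(f + (-2 + f)*(26 - 15/f)))
-L(39) = -√(-67 + 27*39 + 30/39) = -√(-67 + 1053 + 30*(1/39)) = -√(-67 + 1053 + 10/13) = -√(12828/13) = -2*√41691/13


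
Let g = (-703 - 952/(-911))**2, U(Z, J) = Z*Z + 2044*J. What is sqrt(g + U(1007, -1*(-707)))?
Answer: sqrt(2449841985958)/911 ≈ 1718.1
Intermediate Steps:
U(Z, J) = Z**2 + 2044*J
g = 408935949361/829921 (g = (-703 - 952*(-1/911))**2 = (-703 + 952/911)**2 = (-639481/911)**2 = 408935949361/829921 ≈ 4.9274e+5)
sqrt(g + U(1007, -1*(-707))) = sqrt(408935949361/829921 + (1007**2 + 2044*(-1*(-707)))) = sqrt(408935949361/829921 + (1014049 + 2044*707)) = sqrt(408935949361/829921 + (1014049 + 1445108)) = sqrt(408935949361/829921 + 2459157) = sqrt(2449841985958/829921) = sqrt(2449841985958)/911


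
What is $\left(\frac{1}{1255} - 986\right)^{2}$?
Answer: $\frac{1531230530041}{1575025} \approx 9.7219 \cdot 10^{5}$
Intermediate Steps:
$\left(\frac{1}{1255} - 986\right)^{2} = \left(- \frac{1237429}{1255}\right)^{2} = \frac{1531230530041}{1575025}$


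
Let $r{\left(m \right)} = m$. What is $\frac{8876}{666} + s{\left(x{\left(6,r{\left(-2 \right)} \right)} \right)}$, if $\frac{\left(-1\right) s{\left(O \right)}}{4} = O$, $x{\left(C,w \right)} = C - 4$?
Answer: $\frac{1774}{333} \approx 5.3273$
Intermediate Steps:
$x{\left(C,w \right)} = -4 + C$
$s{\left(O \right)} = - 4 O$
$\frac{8876}{666} + s{\left(x{\left(6,r{\left(-2 \right)} \right)} \right)} = \frac{8876}{666} - 4 \left(-4 + 6\right) = 8876 \cdot \frac{1}{666} - 8 = \frac{4438}{333} - 8 = \frac{1774}{333}$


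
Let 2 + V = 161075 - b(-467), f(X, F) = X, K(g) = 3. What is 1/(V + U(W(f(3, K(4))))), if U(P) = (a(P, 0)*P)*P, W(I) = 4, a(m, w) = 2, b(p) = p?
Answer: 1/161572 ≈ 6.1892e-6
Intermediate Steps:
U(P) = 2*P² (U(P) = (2*P)*P = 2*P²)
V = 161540 (V = -2 + (161075 - 1*(-467)) = -2 + (161075 + 467) = -2 + 161542 = 161540)
1/(V + U(W(f(3, K(4))))) = 1/(161540 + 2*4²) = 1/(161540 + 2*16) = 1/(161540 + 32) = 1/161572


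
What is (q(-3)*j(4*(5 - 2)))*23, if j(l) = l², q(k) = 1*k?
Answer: -9936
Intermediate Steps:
q(k) = k
(q(-3)*j(4*(5 - 2)))*23 = -3*16*(5 - 2)²*23 = -3*(4*3)²*23 = -3*12²*23 = -3*144*23 = -432*23 = -9936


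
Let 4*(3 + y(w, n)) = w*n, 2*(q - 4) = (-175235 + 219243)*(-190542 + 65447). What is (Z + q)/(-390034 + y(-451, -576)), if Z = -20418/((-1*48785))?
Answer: 134285121472742/15859662005 ≈ 8467.1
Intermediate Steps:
q = -2752590376 (q = 4 + ((-175235 + 219243)*(-190542 + 65447))/2 = 4 + (44008*(-125095))/2 = 4 + (1/2)*(-5505180760) = 4 - 2752590380 = -2752590376)
Z = 20418/48785 (Z = -20418/(-48785) = -20418*(-1/48785) = 20418/48785 ≈ 0.41853)
y(w, n) = -3 + n*w/4 (y(w, n) = -3 + (w*n)/4 = -3 + (n*w)/4 = -3 + n*w/4)
(Z + q)/(-390034 + y(-451, -576)) = (20418/48785 - 2752590376)/(-390034 + (-3 + (1/4)*(-576)*(-451))) = -134285121472742/(48785*(-390034 + (-3 + 64944))) = -134285121472742/(48785*(-390034 + 64941)) = -134285121472742/48785/(-325093) = -134285121472742/48785*(-1/325093) = 134285121472742/15859662005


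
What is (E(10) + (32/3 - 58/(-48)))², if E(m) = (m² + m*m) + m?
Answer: 3150625/64 ≈ 49229.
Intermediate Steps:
E(m) = m + 2*m² (E(m) = (m² + m²) + m = 2*m² + m = m + 2*m²)
(E(10) + (32/3 - 58/(-48)))² = (10*(1 + 2*10) + (32/3 - 58/(-48)))² = (10*(1 + 20) + (32*(⅓) - 58*(-1/48)))² = (10*21 + (32/3 + 29/24))² = (210 + 95/8)² = (1775/8)² = 3150625/64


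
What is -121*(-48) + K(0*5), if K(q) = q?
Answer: 5808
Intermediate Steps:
-121*(-48) + K(0*5) = -121*(-48) + 0*5 = 5808 + 0 = 5808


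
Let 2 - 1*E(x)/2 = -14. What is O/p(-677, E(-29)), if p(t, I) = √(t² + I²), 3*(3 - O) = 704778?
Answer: -234923*√459353/459353 ≈ -346.62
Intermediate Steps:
O = -234923 (O = 3 - ⅓*704778 = 3 - 234926 = -234923)
E(x) = 32 (E(x) = 4 - 2*(-14) = 4 + 28 = 32)
p(t, I) = √(I² + t²)
O/p(-677, E(-29)) = -234923/√(32² + (-677)²) = -234923/√(1024 + 458329) = -234923*√459353/459353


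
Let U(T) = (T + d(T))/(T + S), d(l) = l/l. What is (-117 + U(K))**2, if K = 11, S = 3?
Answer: 660969/49 ≈ 13489.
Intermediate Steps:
d(l) = 1
U(T) = (1 + T)/(3 + T) (U(T) = (T + 1)/(T + 3) = (1 + T)/(3 + T))
(-117 + U(K))**2 = (-117 + (1 + 11)/(3 + 11))**2 = (-117 + 12/14)**2 = (-117 + (1/14)*12)**2 = (-117 + 6/7)**2 = (-813/7)**2 = 660969/49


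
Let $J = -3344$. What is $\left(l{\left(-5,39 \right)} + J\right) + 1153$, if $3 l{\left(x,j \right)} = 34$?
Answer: $- \frac{6539}{3} \approx -2179.7$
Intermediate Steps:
$l{\left(x,j \right)} = \frac{34}{3}$ ($l{\left(x,j \right)} = \frac{1}{3} \cdot 34 = \frac{34}{3}$)
$\left(l{\left(-5,39 \right)} + J\right) + 1153 = \left(\frac{34}{3} - 3344\right) + 1153 = - \frac{9998}{3} + 1153 = - \frac{6539}{3}$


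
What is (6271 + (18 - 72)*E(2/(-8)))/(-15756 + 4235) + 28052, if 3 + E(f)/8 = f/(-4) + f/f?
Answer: 323179984/11521 ≈ 28051.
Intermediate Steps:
E(f) = -16 - 2*f (E(f) = -24 + 8*(f/(-4) + f/f) = -24 + 8*(f*(-1/4) + 1) = -24 + 8*(-f/4 + 1) = -24 + 8*(1 - f/4) = -24 + (8 - 2*f) = -16 - 2*f)
(6271 + (18 - 72)*E(2/(-8)))/(-15756 + 4235) + 28052 = (6271 + (18 - 72)*(-16 - 4/(-8)))/(-15756 + 4235) + 28052 = (6271 - 54*(-16 - 4*(-1)/8))/(-11521) + 28052 = (6271 - 54*(-16 - 2*(-1/4)))*(-1/11521) + 28052 = (6271 - 54*(-16 + 1/2))*(-1/11521) + 28052 = (6271 - 54*(-31/2))*(-1/11521) + 28052 = (6271 + 837)*(-1/11521) + 28052 = 7108*(-1/11521) + 28052 = -7108/11521 + 28052 = 323179984/11521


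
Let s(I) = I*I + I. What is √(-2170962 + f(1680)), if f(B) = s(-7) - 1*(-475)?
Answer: I*√2170445 ≈ 1473.2*I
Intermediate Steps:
s(I) = I + I² (s(I) = I² + I = I + I²)
f(B) = 517 (f(B) = -7*(1 - 7) - 1*(-475) = -7*(-6) + 475 = 42 + 475 = 517)
√(-2170962 + f(1680)) = √(-2170962 + 517) = √(-2170445) = I*√2170445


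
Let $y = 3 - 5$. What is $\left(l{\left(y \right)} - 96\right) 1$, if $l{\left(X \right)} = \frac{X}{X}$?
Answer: $-95$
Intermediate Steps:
$y = -2$
$l{\left(X \right)} = 1$
$\left(l{\left(y \right)} - 96\right) 1 = \left(1 - 96\right) 1 = \left(-95\right) 1 = -95$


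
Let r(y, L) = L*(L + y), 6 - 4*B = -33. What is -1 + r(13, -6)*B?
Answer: -821/2 ≈ -410.50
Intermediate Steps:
B = 39/4 (B = 3/2 - 1/4*(-33) = 3/2 + 33/4 = 39/4 ≈ 9.7500)
-1 + r(13, -6)*B = -1 - 6*(-6 + 13)*(39/4) = -1 - 6*7*(39/4) = -1 - 42*39/4 = -1 - 819/2 = -821/2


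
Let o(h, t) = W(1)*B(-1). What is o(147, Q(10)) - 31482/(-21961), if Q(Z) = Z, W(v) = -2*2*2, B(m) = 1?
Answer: -144206/21961 ≈ -6.5665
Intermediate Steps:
W(v) = -8 (W(v) = -4*2 = -8)
o(h, t) = -8 (o(h, t) = -8*1 = -8)
o(147, Q(10)) - 31482/(-21961) = -8 - 31482/(-21961) = -8 - 31482*(-1/21961) = -8 + 31482/21961 = -144206/21961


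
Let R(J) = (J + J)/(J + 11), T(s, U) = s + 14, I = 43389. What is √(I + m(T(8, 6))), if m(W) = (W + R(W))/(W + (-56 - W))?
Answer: 11*√12909/6 ≈ 208.30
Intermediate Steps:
T(s, U) = 14 + s
R(J) = 2*J/(11 + J) (R(J) = (2*J)/(11 + J) = 2*J/(11 + J))
m(W) = -W/56 - W/(28*(11 + W)) (m(W) = (W + 2*W/(11 + W))/(W + (-56 - W)) = (W + 2*W/(11 + W))/(-56) = (W + 2*W/(11 + W))*(-1/56) = -W/56 - W/(28*(11 + W)))
√(I + m(T(8, 6))) = √(43389 + (14 + 8)*(-13 - (14 + 8))/(56*(11 + (14 + 8)))) = √(43389 + (1/56)*22*(-13 - 1*22)/(11 + 22)) = √(43389 + (1/56)*22*(-13 - 22)/33) = √(43389 + (1/56)*22*(1/33)*(-35)) = √(43389 - 5/12) = √(520663/12) = 11*√12909/6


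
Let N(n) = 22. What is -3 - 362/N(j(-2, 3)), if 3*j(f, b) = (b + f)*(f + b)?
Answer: -214/11 ≈ -19.455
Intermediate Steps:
j(f, b) = (b + f)²/3 (j(f, b) = ((b + f)*(f + b))/3 = ((b + f)*(b + f))/3 = (b + f)²/3)
-3 - 362/N(j(-2, 3)) = -3 - 362/22 = -3 - 1*181/11 = -3 - 181/11 = -214/11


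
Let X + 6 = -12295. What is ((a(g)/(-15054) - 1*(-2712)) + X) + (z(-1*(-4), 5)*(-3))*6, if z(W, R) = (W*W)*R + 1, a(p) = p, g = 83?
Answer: -166301621/15054 ≈ -11047.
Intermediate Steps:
z(W, R) = 1 + R*W**2 (z(W, R) = W**2*R + 1 = R*W**2 + 1 = 1 + R*W**2)
X = -12301 (X = -6 - 12295 = -12301)
((a(g)/(-15054) - 1*(-2712)) + X) + (z(-1*(-4), 5)*(-3))*6 = ((83/(-15054) - 1*(-2712)) - 12301) + ((1 + 5*(-1*(-4))**2)*(-3))*6 = ((83*(-1/15054) + 2712) - 12301) + ((1 + 5*4**2)*(-3))*6 = ((-83/15054 + 2712) - 12301) + ((1 + 5*16)*(-3))*6 = (40826365/15054 - 12301) + ((1 + 80)*(-3))*6 = -144352889/15054 + (81*(-3))*6 = -144352889/15054 - 243*6 = -144352889/15054 - 1458 = -166301621/15054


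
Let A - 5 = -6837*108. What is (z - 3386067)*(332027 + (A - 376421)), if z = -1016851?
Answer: 3446538166630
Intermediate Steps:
A = -738391 (A = 5 - 6837*108 = 5 - 738396 = -738391)
(z - 3386067)*(332027 + (A - 376421)) = (-1016851 - 3386067)*(332027 + (-738391 - 376421)) = -4402918*(332027 - 1114812) = -4402918*(-782785) = 3446538166630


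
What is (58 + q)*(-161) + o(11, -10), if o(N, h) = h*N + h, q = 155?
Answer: -34413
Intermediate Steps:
o(N, h) = h + N*h (o(N, h) = N*h + h = h + N*h)
(58 + q)*(-161) + o(11, -10) = (58 + 155)*(-161) - 10*(1 + 11) = 213*(-161) - 10*12 = -34293 - 120 = -34413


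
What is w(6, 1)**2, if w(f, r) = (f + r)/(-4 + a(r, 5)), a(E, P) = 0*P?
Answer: 49/16 ≈ 3.0625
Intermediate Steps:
a(E, P) = 0
w(f, r) = -f/4 - r/4 (w(f, r) = (f + r)/(-4 + 0) = (f + r)/(-4) = (f + r)*(-1/4) = -f/4 - r/4)
w(6, 1)**2 = (-1/4*6 - 1/4*1)**2 = (-3/2 - 1/4)**2 = (-7/4)**2 = 49/16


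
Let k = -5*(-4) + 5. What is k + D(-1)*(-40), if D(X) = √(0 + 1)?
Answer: -15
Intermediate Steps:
D(X) = 1 (D(X) = √1 = 1)
k = 25 (k = 20 + 5 = 25)
k + D(-1)*(-40) = 25 + 1*(-40) = 25 - 40 = -15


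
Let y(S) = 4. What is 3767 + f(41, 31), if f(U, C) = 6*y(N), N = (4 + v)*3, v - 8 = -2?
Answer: 3791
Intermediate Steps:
v = 6 (v = 8 - 2 = 6)
N = 30 (N = (4 + 6)*3 = 10*3 = 30)
f(U, C) = 24 (f(U, C) = 6*4 = 24)
3767 + f(41, 31) = 3767 + 24 = 3791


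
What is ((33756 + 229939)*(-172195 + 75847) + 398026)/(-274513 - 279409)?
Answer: 12703043917/276961 ≈ 45866.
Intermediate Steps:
((33756 + 229939)*(-172195 + 75847) + 398026)/(-274513 - 279409) = (263695*(-96348) + 398026)/(-553922) = (-25406485860 + 398026)*(-1/553922) = -25406087834*(-1/553922) = 12703043917/276961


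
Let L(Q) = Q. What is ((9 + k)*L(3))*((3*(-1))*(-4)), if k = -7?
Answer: 72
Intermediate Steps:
((9 + k)*L(3))*((3*(-1))*(-4)) = ((9 - 7)*3)*((3*(-1))*(-4)) = (2*3)*(-3*(-4)) = 6*12 = 72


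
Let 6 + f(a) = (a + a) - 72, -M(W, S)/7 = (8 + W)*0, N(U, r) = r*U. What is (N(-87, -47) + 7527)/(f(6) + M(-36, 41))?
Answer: -176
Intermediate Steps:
N(U, r) = U*r
M(W, S) = 0 (M(W, S) = -7*(8 + W)*0 = -7*0 = 0)
f(a) = -78 + 2*a (f(a) = -6 + ((a + a) - 72) = -6 + (2*a - 72) = -6 + (-72 + 2*a) = -78 + 2*a)
(N(-87, -47) + 7527)/(f(6) + M(-36, 41)) = (-87*(-47) + 7527)/((-78 + 2*6) + 0) = (4089 + 7527)/((-78 + 12) + 0) = 11616/(-66 + 0) = 11616/(-66) = 11616*(-1/66) = -176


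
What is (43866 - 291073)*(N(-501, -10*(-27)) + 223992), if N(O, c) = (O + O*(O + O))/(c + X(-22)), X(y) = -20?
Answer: -13967072143707/250 ≈ -5.5868e+10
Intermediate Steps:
N(O, c) = (O + 2*O²)/(-20 + c) (N(O, c) = (O + O*(O + O))/(c - 20) = (O + O*(2*O))/(-20 + c) = (O + 2*O²)/(-20 + c))
(43866 - 291073)*(N(-501, -10*(-27)) + 223992) = (43866 - 291073)*(-501*(1 + 2*(-501))/(-20 - 10*(-27)) + 223992) = -247207*(-501*(1 - 1002)/(-20 + 270) + 223992) = -247207*(-501*(-1001)/250 + 223992) = -247207*(-501*1/250*(-1001) + 223992) = -247207*(501501/250 + 223992) = -247207*56499501/250 = -13967072143707/250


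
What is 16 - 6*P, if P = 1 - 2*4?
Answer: 58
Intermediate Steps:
P = -7 (P = 1 - 8 = -7)
16 - 6*P = 16 - 6*(-7) = 16 + 42 = 58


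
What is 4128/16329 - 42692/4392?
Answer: -56582291/5976414 ≈ -9.4676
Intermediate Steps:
4128/16329 - 42692/4392 = 4128*(1/16329) - 42692*1/4392 = 1376/5443 - 10673/1098 = -56582291/5976414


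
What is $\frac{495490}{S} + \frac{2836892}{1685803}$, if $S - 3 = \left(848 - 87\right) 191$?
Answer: $\frac{623826064119}{122519104631} \approx 5.0917$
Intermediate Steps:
$S = 145354$ ($S = 3 + \left(848 - 87\right) 191 = 3 + 761 \cdot 191 = 3 + 145351 = 145354$)
$\frac{495490}{S} + \frac{2836892}{1685803} = \frac{495490}{145354} + \frac{2836892}{1685803} = 495490 \cdot \frac{1}{145354} + 2836892 \cdot \frac{1}{1685803} = \frac{247745}{72677} + \frac{2836892}{1685803} = \frac{623826064119}{122519104631}$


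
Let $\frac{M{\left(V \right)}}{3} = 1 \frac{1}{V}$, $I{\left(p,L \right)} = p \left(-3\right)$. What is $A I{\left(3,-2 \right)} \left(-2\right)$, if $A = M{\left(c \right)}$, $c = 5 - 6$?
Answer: $-54$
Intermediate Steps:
$c = -1$ ($c = 5 - 6 = -1$)
$I{\left(p,L \right)} = - 3 p$
$M{\left(V \right)} = \frac{3}{V}$ ($M{\left(V \right)} = 3 \cdot 1 \frac{1}{V} = \frac{3}{V}$)
$A = -3$ ($A = \frac{3}{-1} = 3 \left(-1\right) = -3$)
$A I{\left(3,-2 \right)} \left(-2\right) = - 3 \left(\left(-3\right) 3\right) \left(-2\right) = \left(-3\right) \left(-9\right) \left(-2\right) = 27 \left(-2\right) = -54$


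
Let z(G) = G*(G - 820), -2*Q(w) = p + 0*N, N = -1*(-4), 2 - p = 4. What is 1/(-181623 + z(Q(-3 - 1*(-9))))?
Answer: -1/182442 ≈ -5.4812e-6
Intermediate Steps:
p = -2 (p = 2 - 1*4 = 2 - 4 = -2)
N = 4
Q(w) = 1 (Q(w) = -(-2 + 0*4)/2 = -(-2 + 0)/2 = -1/2*(-2) = 1)
z(G) = G*(-820 + G)
1/(-181623 + z(Q(-3 - 1*(-9)))) = 1/(-181623 + 1*(-820 + 1)) = 1/(-181623 + 1*(-819)) = 1/(-181623 - 819) = 1/(-182442) = -1/182442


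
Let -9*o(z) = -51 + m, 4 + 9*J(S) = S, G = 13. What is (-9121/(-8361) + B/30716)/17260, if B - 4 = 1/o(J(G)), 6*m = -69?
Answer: 2501743607/39577253355000 ≈ 6.3212e-5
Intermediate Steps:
m = -23/2 (m = (⅙)*(-69) = -23/2 ≈ -11.500)
J(S) = -4/9 + S/9
o(z) = 125/18 (o(z) = -(-51 - 23/2)/9 = -⅑*(-125/2) = 125/18)
B = 518/125 (B = 4 + 1/(125/18) = 4 + 18/125 = 518/125 ≈ 4.1440)
(-9121/(-8361) + B/30716)/17260 = (-9121/(-8361) + (518/125)/30716)/17260 = (-9121*(-1/8361) + (518/125)*(1/30716))*(1/17260) = (9121/8361 + 37/274250)*(1/17260) = (2501743607/2293004250)*(1/17260) = 2501743607/39577253355000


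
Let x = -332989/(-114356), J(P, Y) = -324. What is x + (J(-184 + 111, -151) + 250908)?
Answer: 28656116893/114356 ≈ 2.5059e+5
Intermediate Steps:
x = 332989/114356 (x = -332989*(-1/114356) = 332989/114356 ≈ 2.9119)
x + (J(-184 + 111, -151) + 250908) = 332989/114356 + (-324 + 250908) = 332989/114356 + 250584 = 28656116893/114356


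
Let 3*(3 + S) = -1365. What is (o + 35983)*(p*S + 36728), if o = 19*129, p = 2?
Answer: 1376398408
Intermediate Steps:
o = 2451
S = -458 (S = -3 + (⅓)*(-1365) = -3 - 455 = -458)
(o + 35983)*(p*S + 36728) = (2451 + 35983)*(2*(-458) + 36728) = 38434*(-916 + 36728) = 38434*35812 = 1376398408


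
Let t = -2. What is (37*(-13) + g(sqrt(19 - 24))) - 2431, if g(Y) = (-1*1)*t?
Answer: -2910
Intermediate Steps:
g(Y) = 2 (g(Y) = -1*1*(-2) = -1*(-2) = 2)
(37*(-13) + g(sqrt(19 - 24))) - 2431 = (37*(-13) + 2) - 2431 = (-481 + 2) - 2431 = -479 - 2431 = -2910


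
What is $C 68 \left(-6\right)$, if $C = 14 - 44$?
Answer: $12240$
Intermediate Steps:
$C = -30$ ($C = 14 - 44 = -30$)
$C 68 \left(-6\right) = \left(-30\right) 68 \left(-6\right) = \left(-2040\right) \left(-6\right) = 12240$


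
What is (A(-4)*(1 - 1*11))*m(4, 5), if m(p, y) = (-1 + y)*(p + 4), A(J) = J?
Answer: 1280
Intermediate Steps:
m(p, y) = (-1 + y)*(4 + p)
(A(-4)*(1 - 1*11))*m(4, 5) = (-4*(1 - 1*11))*(-4 - 1*4 + 4*5 + 4*5) = (-4*(1 - 11))*(-4 - 4 + 20 + 20) = -4*(-10)*32 = 40*32 = 1280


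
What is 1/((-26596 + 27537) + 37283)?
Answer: 1/38224 ≈ 2.6162e-5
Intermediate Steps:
1/((-26596 + 27537) + 37283) = 1/(941 + 37283) = 1/38224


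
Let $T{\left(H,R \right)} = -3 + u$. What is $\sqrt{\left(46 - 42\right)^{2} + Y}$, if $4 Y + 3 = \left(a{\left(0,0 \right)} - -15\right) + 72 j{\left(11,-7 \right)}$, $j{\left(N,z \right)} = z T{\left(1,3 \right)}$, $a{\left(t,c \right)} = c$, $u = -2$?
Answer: $\sqrt{649} \approx 25.475$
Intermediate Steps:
$T{\left(H,R \right)} = -5$ ($T{\left(H,R \right)} = -3 - 2 = -5$)
$j{\left(N,z \right)} = - 5 z$ ($j{\left(N,z \right)} = z \left(-5\right) = - 5 z$)
$Y = 633$ ($Y = - \frac{3}{4} + \frac{\left(0 - -15\right) + 72 \left(\left(-5\right) \left(-7\right)\right)}{4} = - \frac{3}{4} + \frac{\left(0 + 15\right) + 72 \cdot 35}{4} = - \frac{3}{4} + \frac{15 + 2520}{4} = - \frac{3}{4} + \frac{1}{4} \cdot 2535 = - \frac{3}{4} + \frac{2535}{4} = 633$)
$\sqrt{\left(46 - 42\right)^{2} + Y} = \sqrt{\left(46 - 42\right)^{2} + 633} = \sqrt{4^{2} + 633} = \sqrt{16 + 633} = \sqrt{649}$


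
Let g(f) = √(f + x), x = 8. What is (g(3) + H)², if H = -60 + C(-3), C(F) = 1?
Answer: (-59 + √11)² ≈ 3100.6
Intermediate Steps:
g(f) = √(8 + f) (g(f) = √(f + 8) = √(8 + f))
H = -59 (H = -60 + 1 = -59)
(g(3) + H)² = (√(8 + 3) - 59)² = (√11 - 59)² = (-59 + √11)²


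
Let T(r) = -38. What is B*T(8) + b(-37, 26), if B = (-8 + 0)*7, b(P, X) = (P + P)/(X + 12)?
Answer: 40395/19 ≈ 2126.1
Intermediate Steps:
b(P, X) = 2*P/(12 + X) (b(P, X) = (2*P)/(12 + X) = 2*P/(12 + X))
B = -56 (B = -8*7 = -56)
B*T(8) + b(-37, 26) = -56*(-38) + 2*(-37)/(12 + 26) = 2128 + 2*(-37)/38 = 2128 + 2*(-37)*(1/38) = 2128 - 37/19 = 40395/19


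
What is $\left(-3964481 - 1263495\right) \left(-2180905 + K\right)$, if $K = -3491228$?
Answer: $29653775192808$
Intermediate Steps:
$\left(-3964481 - 1263495\right) \left(-2180905 + K\right) = \left(-3964481 - 1263495\right) \left(-2180905 - 3491228\right) = \left(-5227976\right) \left(-5672133\right) = 29653775192808$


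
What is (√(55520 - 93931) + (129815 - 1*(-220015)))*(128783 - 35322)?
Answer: 32695461630 + 93461*I*√38411 ≈ 3.2695e+10 + 1.8317e+7*I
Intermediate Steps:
(√(55520 - 93931) + (129815 - 1*(-220015)))*(128783 - 35322) = (√(-38411) + (129815 + 220015))*93461 = (I*√38411 + 349830)*93461 = (349830 + I*√38411)*93461 = 32695461630 + 93461*I*√38411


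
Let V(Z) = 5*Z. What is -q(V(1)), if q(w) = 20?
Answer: -20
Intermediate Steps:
-q(V(1)) = -1*20 = -20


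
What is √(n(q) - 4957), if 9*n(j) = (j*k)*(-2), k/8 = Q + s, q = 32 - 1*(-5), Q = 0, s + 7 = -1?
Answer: I*√39877/3 ≈ 66.564*I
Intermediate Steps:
s = -8 (s = -7 - 1 = -8)
q = 37 (q = 32 + 5 = 37)
k = -64 (k = 8*(0 - 8) = 8*(-8) = -64)
n(j) = 128*j/9 (n(j) = ((j*(-64))*(-2))/9 = (-64*j*(-2))/9 = (128*j)/9 = 128*j/9)
√(n(q) - 4957) = √((128/9)*37 - 4957) = √(4736/9 - 4957) = √(-39877/9) = I*√39877/3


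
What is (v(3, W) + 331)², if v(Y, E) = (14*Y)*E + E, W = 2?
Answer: 173889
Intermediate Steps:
v(Y, E) = E + 14*E*Y (v(Y, E) = 14*E*Y + E = E + 14*E*Y)
(v(3, W) + 331)² = (2*(1 + 14*3) + 331)² = (2*(1 + 42) + 331)² = (2*43 + 331)² = (86 + 331)² = 417² = 173889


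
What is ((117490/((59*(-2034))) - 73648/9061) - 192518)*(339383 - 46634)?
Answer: -10214453732603195689/181229061 ≈ -5.6362e+10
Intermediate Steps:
((117490/((59*(-2034))) - 73648/9061) - 192518)*(339383 - 46634) = ((117490/(-120006) - 73648*1/9061) - 192518)*292749 = ((117490*(-1/120006) - 73648/9061) - 192518)*292749 = ((-58745/60003 - 73648/9061) - 192518)*292749 = (-4951389389/543687183 - 192518)*292749 = -104674520486183/543687183*292749 = -10214453732603195689/181229061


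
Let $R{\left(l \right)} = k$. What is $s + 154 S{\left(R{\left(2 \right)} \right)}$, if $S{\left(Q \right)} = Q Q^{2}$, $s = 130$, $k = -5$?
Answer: $-19120$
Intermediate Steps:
$R{\left(l \right)} = -5$
$S{\left(Q \right)} = Q^{3}$
$s + 154 S{\left(R{\left(2 \right)} \right)} = 130 + 154 \left(-5\right)^{3} = 130 + 154 \left(-125\right) = 130 - 19250 = -19120$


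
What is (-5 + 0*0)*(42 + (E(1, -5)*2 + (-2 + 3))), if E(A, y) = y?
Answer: -165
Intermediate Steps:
(-5 + 0*0)*(42 + (E(1, -5)*2 + (-2 + 3))) = (-5 + 0*0)*(42 + (-5*2 + (-2 + 3))) = (-5 + 0)*(42 + (-10 + 1)) = -5*(42 - 9) = -5*33 = -165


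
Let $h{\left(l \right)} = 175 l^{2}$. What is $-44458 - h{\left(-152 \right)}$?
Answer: $-4087658$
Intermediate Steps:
$-44458 - h{\left(-152 \right)} = -44458 - 175 \left(-152\right)^{2} = -44458 - 175 \cdot 23104 = -44458 - 4043200 = -4087658$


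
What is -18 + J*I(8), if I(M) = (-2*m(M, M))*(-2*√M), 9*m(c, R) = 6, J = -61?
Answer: -18 - 976*√2/3 ≈ -478.09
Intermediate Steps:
m(c, R) = ⅔ (m(c, R) = (⅑)*6 = ⅔)
I(M) = 8*√M/3 (I(M) = (-2*⅔)*(-2*√M) = -(-8)*√M/3 = 8*√M/3)
-18 + J*I(8) = -18 - 488*√8/3 = -18 - 488*2*√2/3 = -18 - 976*√2/3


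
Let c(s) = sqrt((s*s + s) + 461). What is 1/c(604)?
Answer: sqrt(365881)/365881 ≈ 0.0016532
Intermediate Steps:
c(s) = sqrt(461 + s + s**2) (c(s) = sqrt((s**2 + s) + 461) = sqrt((s + s**2) + 461) = sqrt(461 + s + s**2))
1/c(604) = 1/(sqrt(461 + 604 + 604**2)) = 1/(sqrt(461 + 604 + 364816)) = 1/(sqrt(365881)) = sqrt(365881)/365881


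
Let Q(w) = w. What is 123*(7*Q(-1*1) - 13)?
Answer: -2460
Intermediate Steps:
123*(7*Q(-1*1) - 13) = 123*(7*(-1*1) - 13) = 123*(7*(-1) - 13) = 123*(-7 - 13) = 123*(-20) = -2460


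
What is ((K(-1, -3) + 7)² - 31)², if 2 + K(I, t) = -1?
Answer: 225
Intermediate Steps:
K(I, t) = -3 (K(I, t) = -2 - 1 = -3)
((K(-1, -3) + 7)² - 31)² = ((-3 + 7)² - 31)² = (4² - 31)² = (16 - 31)² = (-15)² = 225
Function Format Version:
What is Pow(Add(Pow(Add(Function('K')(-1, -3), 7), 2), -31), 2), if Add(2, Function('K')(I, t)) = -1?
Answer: 225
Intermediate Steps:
Function('K')(I, t) = -3 (Function('K')(I, t) = Add(-2, -1) = -3)
Pow(Add(Pow(Add(Function('K')(-1, -3), 7), 2), -31), 2) = Pow(Add(Pow(Add(-3, 7), 2), -31), 2) = Pow(Add(Pow(4, 2), -31), 2) = Pow(Add(16, -31), 2) = Pow(-15, 2) = 225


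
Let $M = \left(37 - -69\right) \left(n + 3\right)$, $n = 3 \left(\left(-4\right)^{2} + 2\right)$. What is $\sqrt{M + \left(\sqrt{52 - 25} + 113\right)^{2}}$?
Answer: $\sqrt{18838 + 678 \sqrt{3}} \approx 141.46$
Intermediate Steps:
$n = 54$ ($n = 3 \left(16 + 2\right) = 3 \cdot 18 = 54$)
$M = 6042$ ($M = \left(37 - -69\right) \left(54 + 3\right) = \left(37 + 69\right) 57 = 106 \cdot 57 = 6042$)
$\sqrt{M + \left(\sqrt{52 - 25} + 113\right)^{2}} = \sqrt{6042 + \left(\sqrt{52 - 25} + 113\right)^{2}} = \sqrt{6042 + \left(\sqrt{27} + 113\right)^{2}} = \sqrt{6042 + \left(3 \sqrt{3} + 113\right)^{2}} = \sqrt{6042 + \left(113 + 3 \sqrt{3}\right)^{2}}$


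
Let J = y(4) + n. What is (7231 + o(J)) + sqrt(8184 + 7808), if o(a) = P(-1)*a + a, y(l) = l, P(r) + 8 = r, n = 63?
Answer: 6695 + 2*sqrt(3998) ≈ 6821.5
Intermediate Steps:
P(r) = -8 + r
J = 67 (J = 4 + 63 = 67)
o(a) = -8*a (o(a) = (-8 - 1)*a + a = -9*a + a = -8*a)
(7231 + o(J)) + sqrt(8184 + 7808) = (7231 - 8*67) + sqrt(8184 + 7808) = (7231 - 536) + sqrt(15992) = 6695 + 2*sqrt(3998)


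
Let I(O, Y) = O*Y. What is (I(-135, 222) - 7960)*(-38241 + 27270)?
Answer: 416130030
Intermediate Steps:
(I(-135, 222) - 7960)*(-38241 + 27270) = (-135*222 - 7960)*(-38241 + 27270) = (-29970 - 7960)*(-10971) = -37930*(-10971) = 416130030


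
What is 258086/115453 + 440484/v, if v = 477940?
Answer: 43551205523/13794901705 ≈ 3.1571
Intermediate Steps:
258086/115453 + 440484/v = 258086/115453 + 440484/477940 = 258086*(1/115453) + 440484*(1/477940) = 258086/115453 + 110121/119485 = 43551205523/13794901705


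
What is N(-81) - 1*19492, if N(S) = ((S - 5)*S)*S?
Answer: -583738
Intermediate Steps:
N(S) = S**2*(-5 + S) (N(S) = ((-5 + S)*S)*S = (S*(-5 + S))*S = S**2*(-5 + S))
N(-81) - 1*19492 = (-81)**2*(-5 - 81) - 1*19492 = 6561*(-86) - 19492 = -564246 - 19492 = -583738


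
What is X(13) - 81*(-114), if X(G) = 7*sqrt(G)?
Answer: 9234 + 7*sqrt(13) ≈ 9259.2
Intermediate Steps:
X(13) - 81*(-114) = 7*sqrt(13) - 81*(-114) = 7*sqrt(13) + 9234 = 9234 + 7*sqrt(13)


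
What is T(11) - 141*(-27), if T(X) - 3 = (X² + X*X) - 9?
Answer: 4043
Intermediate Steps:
T(X) = -6 + 2*X² (T(X) = 3 + ((X² + X*X) - 9) = 3 + ((X² + X²) - 9) = 3 + (2*X² - 9) = 3 + (-9 + 2*X²) = -6 + 2*X²)
T(11) - 141*(-27) = (-6 + 2*11²) - 141*(-27) = (-6 + 2*121) + 3807 = (-6 + 242) + 3807 = 236 + 3807 = 4043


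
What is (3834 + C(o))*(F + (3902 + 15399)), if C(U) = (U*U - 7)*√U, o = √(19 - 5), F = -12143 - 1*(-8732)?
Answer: 60922260 + 111230*14^(¼) ≈ 6.1137e+7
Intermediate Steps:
F = -3411 (F = -12143 + 8732 = -3411)
o = √14 ≈ 3.7417
C(U) = √U*(-7 + U²) (C(U) = (U² - 7)*√U = (-7 + U²)*√U = √U*(-7 + U²))
(3834 + C(o))*(F + (3902 + 15399)) = (3834 + √(√14)*(-7 + (√14)²))*(-3411 + (3902 + 15399)) = (3834 + 14^(¼)*(-7 + 14))*(-3411 + 19301) = (3834 + 14^(¼)*7)*15890 = (3834 + 7*14^(¼))*15890 = 60922260 + 111230*14^(¼)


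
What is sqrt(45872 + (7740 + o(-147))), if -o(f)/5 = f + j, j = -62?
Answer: 3*sqrt(6073) ≈ 233.79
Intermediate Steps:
o(f) = 310 - 5*f (o(f) = -5*(f - 62) = -5*(-62 + f) = 310 - 5*f)
sqrt(45872 + (7740 + o(-147))) = sqrt(45872 + (7740 + (310 - 5*(-147)))) = sqrt(45872 + (7740 + (310 + 735))) = sqrt(45872 + (7740 + 1045)) = sqrt(45872 + 8785) = sqrt(54657) = 3*sqrt(6073)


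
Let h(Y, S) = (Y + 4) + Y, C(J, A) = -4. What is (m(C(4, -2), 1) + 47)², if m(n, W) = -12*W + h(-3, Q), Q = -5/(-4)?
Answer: 1089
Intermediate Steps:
Q = 5/4 (Q = -5*(-¼) = 5/4 ≈ 1.2500)
h(Y, S) = 4 + 2*Y (h(Y, S) = (4 + Y) + Y = 4 + 2*Y)
m(n, W) = -2 - 12*W (m(n, W) = -12*W + (4 + 2*(-3)) = -12*W + (4 - 6) = -12*W - 2 = -2 - 12*W)
(m(C(4, -2), 1) + 47)² = ((-2 - 12*1) + 47)² = ((-2 - 12) + 47)² = (-14 + 47)² = 33² = 1089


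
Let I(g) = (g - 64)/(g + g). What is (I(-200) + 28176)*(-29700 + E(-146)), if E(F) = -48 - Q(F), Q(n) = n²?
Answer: -35970324156/25 ≈ -1.4388e+9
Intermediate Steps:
I(g) = (-64 + g)/(2*g) (I(g) = (-64 + g)/((2*g)) = (-64 + g)*(1/(2*g)) = (-64 + g)/(2*g))
E(F) = -48 - F²
(I(-200) + 28176)*(-29700 + E(-146)) = ((½)*(-64 - 200)/(-200) + 28176)*(-29700 + (-48 - 1*(-146)²)) = ((½)*(-1/200)*(-264) + 28176)*(-29700 + (-48 - 1*21316)) = (33/50 + 28176)*(-29700 + (-48 - 21316)) = 1408833*(-29700 - 21364)/50 = (1408833/50)*(-51064) = -35970324156/25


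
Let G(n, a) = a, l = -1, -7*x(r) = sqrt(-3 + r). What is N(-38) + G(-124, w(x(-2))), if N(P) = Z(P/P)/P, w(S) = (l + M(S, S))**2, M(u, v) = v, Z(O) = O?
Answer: 1623/1862 + 2*I*sqrt(5)/7 ≈ 0.87164 + 0.63888*I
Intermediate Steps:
x(r) = -sqrt(-3 + r)/7
w(S) = (-1 + S)**2
N(P) = 1/P (N(P) = (P/P)/P = 1/P)
N(-38) + G(-124, w(x(-2))) = 1/(-38) + (-1 - sqrt(-3 - 2)/7)**2 = -1/38 + (-1 - I*sqrt(5)/7)**2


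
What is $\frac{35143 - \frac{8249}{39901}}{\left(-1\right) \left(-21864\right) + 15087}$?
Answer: $\frac{12409138}{13047627} \approx 0.95107$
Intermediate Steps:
$\frac{35143 - \frac{8249}{39901}}{\left(-1\right) \left(-21864\right) + 15087} = \frac{35143 - \frac{8249}{39901}}{21864 + 15087} = \frac{35143 - \frac{8249}{39901}}{36951} = \frac{1402232594}{39901} \cdot \frac{1}{36951} = \frac{12409138}{13047627}$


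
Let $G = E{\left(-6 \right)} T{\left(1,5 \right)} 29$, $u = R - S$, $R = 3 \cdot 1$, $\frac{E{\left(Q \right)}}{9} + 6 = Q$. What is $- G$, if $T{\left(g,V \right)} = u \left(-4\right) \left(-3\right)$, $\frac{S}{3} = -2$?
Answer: $338256$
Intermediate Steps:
$S = -6$ ($S = 3 \left(-2\right) = -6$)
$E{\left(Q \right)} = -54 + 9 Q$
$R = 3$
$u = 9$ ($u = 3 - -6 = 3 + 6 = 9$)
$T{\left(g,V \right)} = 108$ ($T{\left(g,V \right)} = 9 \left(-4\right) \left(-3\right) = \left(-36\right) \left(-3\right) = 108$)
$G = -338256$ ($G = \left(-54 + 9 \left(-6\right)\right) 108 \cdot 29 = \left(-54 - 54\right) 108 \cdot 29 = \left(-108\right) 108 \cdot 29 = \left(-11664\right) 29 = -338256$)
$- G = \left(-1\right) \left(-338256\right) = 338256$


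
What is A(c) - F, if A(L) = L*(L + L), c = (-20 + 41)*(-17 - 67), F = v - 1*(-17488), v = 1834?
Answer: 6204070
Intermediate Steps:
F = 19322 (F = 1834 - 1*(-17488) = 1834 + 17488 = 19322)
c = -1764 (c = 21*(-84) = -1764)
A(L) = 2*L**2 (A(L) = L*(2*L) = 2*L**2)
A(c) - F = 2*(-1764)**2 - 1*19322 = 2*3111696 - 19322 = 6223392 - 19322 = 6204070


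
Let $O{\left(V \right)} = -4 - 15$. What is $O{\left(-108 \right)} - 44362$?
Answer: $-44381$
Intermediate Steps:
$O{\left(V \right)} = -19$ ($O{\left(V \right)} = -4 - 15 = -19$)
$O{\left(-108 \right)} - 44362 = -19 - 44362 = -44381$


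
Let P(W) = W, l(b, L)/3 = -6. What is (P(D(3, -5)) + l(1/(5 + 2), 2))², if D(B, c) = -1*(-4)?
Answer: 196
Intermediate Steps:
l(b, L) = -18 (l(b, L) = 3*(-6) = -18)
D(B, c) = 4
(P(D(3, -5)) + l(1/(5 + 2), 2))² = (4 - 18)² = (-14)² = 196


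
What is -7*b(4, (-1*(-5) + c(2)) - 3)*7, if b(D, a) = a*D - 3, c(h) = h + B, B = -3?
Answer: -49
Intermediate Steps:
c(h) = -3 + h (c(h) = h - 3 = -3 + h)
b(D, a) = -3 + D*a (b(D, a) = D*a - 3 = -3 + D*a)
-7*b(4, (-1*(-5) + c(2)) - 3)*7 = -7*(-3 + 4*((-1*(-5) + (-3 + 2)) - 3))*7 = -7*(-3 + 4*((5 - 1) - 3))*7 = -7*(-3 + 4*(4 - 3))*7 = -7*(-3 + 4*1)*7 = -7*(-3 + 4)*7 = -7*1*7 = -7*7 = -49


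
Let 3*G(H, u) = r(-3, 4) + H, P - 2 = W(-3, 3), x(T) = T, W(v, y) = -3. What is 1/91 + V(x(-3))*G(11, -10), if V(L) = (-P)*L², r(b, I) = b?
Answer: 2185/91 ≈ 24.011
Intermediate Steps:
P = -1 (P = 2 - 3 = -1)
G(H, u) = -1 + H/3 (G(H, u) = (-3 + H)/3 = -1 + H/3)
V(L) = L² (V(L) = (-1*(-1))*L² = 1*L² = L²)
1/91 + V(x(-3))*G(11, -10) = 1/91 + (-3)²*(-1 + (⅓)*11) = 1/91 + 9*(-1 + 11/3) = 1/91 + 9*(8/3) = 1/91 + 24 = 2185/91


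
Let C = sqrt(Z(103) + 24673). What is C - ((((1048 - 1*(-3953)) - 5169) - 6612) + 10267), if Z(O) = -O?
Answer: -3487 + 3*sqrt(2730) ≈ -3330.3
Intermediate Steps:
C = 3*sqrt(2730) (C = sqrt(-1*103 + 24673) = sqrt(-103 + 24673) = sqrt(24570) = 3*sqrt(2730) ≈ 156.75)
C - ((((1048 - 1*(-3953)) - 5169) - 6612) + 10267) = 3*sqrt(2730) - ((((1048 - 1*(-3953)) - 5169) - 6612) + 10267) = 3*sqrt(2730) - ((((1048 + 3953) - 5169) - 6612) + 10267) = 3*sqrt(2730) - (((5001 - 5169) - 6612) + 10267) = 3*sqrt(2730) - ((-168 - 6612) + 10267) = 3*sqrt(2730) - (-6780 + 10267) = 3*sqrt(2730) - 1*3487 = 3*sqrt(2730) - 3487 = -3487 + 3*sqrt(2730)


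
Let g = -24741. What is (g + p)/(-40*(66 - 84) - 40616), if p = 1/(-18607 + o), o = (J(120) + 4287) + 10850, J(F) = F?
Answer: 82882351/133651600 ≈ 0.62014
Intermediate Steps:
o = 15257 (o = (120 + 4287) + 10850 = 4407 + 10850 = 15257)
p = -1/3350 (p = 1/(-18607 + 15257) = 1/(-3350) = -1/3350 ≈ -0.00029851)
(g + p)/(-40*(66 - 84) - 40616) = (-24741 - 1/3350)/(-40*(66 - 84) - 40616) = -82882351/(3350*(-40*(-18) - 40616)) = -82882351/(3350*(720 - 40616)) = -82882351/3350/(-39896) = -82882351/3350*(-1/39896) = 82882351/133651600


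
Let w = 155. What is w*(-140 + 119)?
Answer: -3255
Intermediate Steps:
w*(-140 + 119) = 155*(-140 + 119) = 155*(-21) = -3255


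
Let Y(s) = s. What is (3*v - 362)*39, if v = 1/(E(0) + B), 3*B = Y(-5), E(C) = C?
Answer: -70941/5 ≈ -14188.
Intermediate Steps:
B = -5/3 (B = (1/3)*(-5) = -5/3 ≈ -1.6667)
v = -3/5 (v = 1/(0 - 5/3) = 1/(-5/3) = -3/5 ≈ -0.60000)
(3*v - 362)*39 = (3*(-3/5) - 362)*39 = (-9/5 - 362)*39 = -1819/5*39 = -70941/5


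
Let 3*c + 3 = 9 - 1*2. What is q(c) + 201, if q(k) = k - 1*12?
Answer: 571/3 ≈ 190.33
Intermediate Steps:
c = 4/3 (c = -1 + (9 - 1*2)/3 = -1 + (9 - 2)/3 = -1 + (⅓)*7 = -1 + 7/3 = 4/3 ≈ 1.3333)
q(k) = -12 + k (q(k) = k - 12 = -12 + k)
q(c) + 201 = (-12 + 4/3) + 201 = -32/3 + 201 = 571/3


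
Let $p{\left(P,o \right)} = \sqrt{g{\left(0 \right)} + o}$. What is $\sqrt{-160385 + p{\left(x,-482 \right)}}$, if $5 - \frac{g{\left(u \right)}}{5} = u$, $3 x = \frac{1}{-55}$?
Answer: $\sqrt{-160385 + i \sqrt{457}} \approx 0.027 + 400.48 i$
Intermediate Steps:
$x = - \frac{1}{165}$ ($x = \frac{1}{3 \left(-55\right)} = \frac{1}{3} \left(- \frac{1}{55}\right) = - \frac{1}{165} \approx -0.0060606$)
$g{\left(u \right)} = 25 - 5 u$
$p{\left(P,o \right)} = \sqrt{25 + o}$ ($p{\left(P,o \right)} = \sqrt{\left(25 - 0\right) + o} = \sqrt{\left(25 + 0\right) + o} = \sqrt{25 + o}$)
$\sqrt{-160385 + p{\left(x,-482 \right)}} = \sqrt{-160385 + \sqrt{25 - 482}} = \sqrt{-160385 + \sqrt{-457}} = \sqrt{-160385 + i \sqrt{457}}$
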